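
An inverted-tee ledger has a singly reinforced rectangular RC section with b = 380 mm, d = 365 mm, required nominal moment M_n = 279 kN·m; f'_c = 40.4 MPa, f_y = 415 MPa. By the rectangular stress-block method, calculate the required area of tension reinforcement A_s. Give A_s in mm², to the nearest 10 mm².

A_s ≈ 2020 mm²

With M_n = 0.85 f'_c a b (d − a/2), solve the quadratic for a:
a = d − √(d² − 2M_n/(0.85 f'_c b)) = 365 − √(365² − 2 × 279×10⁶/(0.85 × 40.4 × 380)) = 64.23 mm.
A_s = 0.85 f'_c a b / f_y = 0.85 × 40.4 × 64.23 × 380 / 415 = 2019.6 mm².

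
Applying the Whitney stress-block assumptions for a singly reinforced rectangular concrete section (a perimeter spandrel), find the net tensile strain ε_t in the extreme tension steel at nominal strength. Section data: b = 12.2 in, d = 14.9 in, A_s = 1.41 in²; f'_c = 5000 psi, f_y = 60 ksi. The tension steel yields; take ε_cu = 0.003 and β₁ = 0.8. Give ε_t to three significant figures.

ε_t ≈ 0.0189

a = A_s f_y/(0.85 f'_c b) = 1.632 in.
β₁ = 0.8, so c = a/β₁ = 1.632/0.8 = 2.040 in.
From the linear strain diagram with ε_cu = 0.003: ε_t = 0.003 (d − c)/c = 0.003 × (14.9 − 2.040)/2.040 = 0.0189.
Since ε_t ≥ 0.005, the section is tension-controlled.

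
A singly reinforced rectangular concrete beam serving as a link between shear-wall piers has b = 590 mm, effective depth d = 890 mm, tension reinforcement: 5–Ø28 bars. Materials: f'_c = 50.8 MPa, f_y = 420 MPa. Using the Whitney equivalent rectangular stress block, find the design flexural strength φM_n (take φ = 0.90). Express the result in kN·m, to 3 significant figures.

φM_n ≈ 1010 kN·m

A_s = 5 × 616 = 3080 mm².
T = A_s f_y = 3080 × 420 = 1293600 N = 1293.6 kN.
From C = T: a = T/(0.85 f'_c b) = 1293600/(0.85 × 50.8 × 590) = 50.78 mm.
M_n = T(d − a/2) = 1293.6 kN × (890 − 25.39) mm = 1118.46 kN·m.
φM_n = 0.90 × 1118.46 = 1006.61 kN·m.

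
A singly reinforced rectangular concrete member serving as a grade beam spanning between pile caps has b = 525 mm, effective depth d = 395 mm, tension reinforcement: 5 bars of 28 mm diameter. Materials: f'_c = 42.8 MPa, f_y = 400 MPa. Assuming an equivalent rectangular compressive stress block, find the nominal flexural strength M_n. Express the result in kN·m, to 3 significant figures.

A_s = 5 × 616 = 3080 mm².
T = A_s f_y = 3080 × 400 = 1232000 N = 1232 kN.
From C = T: a = T/(0.85 f'_c b) = 1232000/(0.85 × 42.8 × 525) = 64.50 mm.
M_n = T(d − a/2) = 1232 kN × (395 − 32.25) mm = 446.91 kN·m.

M_n ≈ 447 kN·m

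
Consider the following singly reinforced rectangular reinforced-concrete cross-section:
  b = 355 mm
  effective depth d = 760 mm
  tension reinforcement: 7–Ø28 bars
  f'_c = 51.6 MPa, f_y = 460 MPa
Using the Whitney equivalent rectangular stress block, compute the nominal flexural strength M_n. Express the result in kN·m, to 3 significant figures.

M_n ≈ 1380 kN·m

A_s = 7 × 616 = 4312 mm².
T = A_s f_y = 4312 × 460 = 1983520 N = 1983.52 kN.
From C = T: a = T/(0.85 f'_c b) = 1983520/(0.85 × 51.6 × 355) = 127.39 mm.
M_n = T(d − a/2) = 1983.52 kN × (760 − 63.695) mm = 1381.13 kN·m.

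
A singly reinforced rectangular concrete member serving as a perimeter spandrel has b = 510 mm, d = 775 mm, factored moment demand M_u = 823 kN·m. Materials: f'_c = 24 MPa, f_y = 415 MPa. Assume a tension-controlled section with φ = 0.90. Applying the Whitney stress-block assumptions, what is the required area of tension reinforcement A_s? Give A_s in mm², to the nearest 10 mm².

M_n = M_u/φ = 823/0.90 = 914.444 kN·m.
With M_n = 0.85 f'_c a b (d − a/2), solve the quadratic for a:
a = d − √(d² − 2M_n/(0.85 f'_c b)) = 775 − √(775² − 2 × 914.444×10⁶/(0.85 × 24 × 510)) = 123.20 mm.
A_s = 0.85 f'_c a b / f_y = 0.85 × 24 × 123.20 × 510 / 415 = 3088.6 mm².

A_s ≈ 3090 mm²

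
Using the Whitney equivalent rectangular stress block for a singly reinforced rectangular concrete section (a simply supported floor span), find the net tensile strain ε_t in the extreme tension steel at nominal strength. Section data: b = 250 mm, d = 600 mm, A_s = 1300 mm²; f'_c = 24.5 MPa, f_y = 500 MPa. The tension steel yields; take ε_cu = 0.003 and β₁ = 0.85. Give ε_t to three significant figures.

ε_t ≈ 0.00925

a = A_s f_y/(0.85 f'_c b) = 124.85 mm.
β₁ = 0.85, so c = a/β₁ = 124.85/0.85 = 146.88 mm.
From the linear strain diagram with ε_cu = 0.003: ε_t = 0.003 (d − c)/c = 0.003 × (600 − 146.88)/146.88 = 0.00925.
Since ε_t ≥ 0.005, the section is tension-controlled.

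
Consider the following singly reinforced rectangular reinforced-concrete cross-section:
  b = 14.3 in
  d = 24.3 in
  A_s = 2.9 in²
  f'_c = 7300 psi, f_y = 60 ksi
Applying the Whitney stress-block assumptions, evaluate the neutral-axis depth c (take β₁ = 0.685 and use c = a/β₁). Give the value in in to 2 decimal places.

T = A_s f_y = 2.9 × 60 = 174 kips.
a = T/(0.85 f'_c b) = 174/(0.85 × 7.3 × 14.3) = 1.9610 in.
With β₁ = 0.685, c = a/β₁ = 1.9610/0.685 = 2.86 in.

c ≈ 2.86 in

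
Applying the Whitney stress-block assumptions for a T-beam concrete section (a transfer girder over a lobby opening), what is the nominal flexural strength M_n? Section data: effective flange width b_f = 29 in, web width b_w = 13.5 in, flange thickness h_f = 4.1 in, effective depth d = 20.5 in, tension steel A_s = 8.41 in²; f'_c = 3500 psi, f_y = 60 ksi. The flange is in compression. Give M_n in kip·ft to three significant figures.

M_n ≈ 726 kip·ft

Tension: T = A_s f_y = 8.41 × 60 = 504.6 kips.
Try a within the flange: a = T/(0.85 f'_c b_f) = 504.6/(0.85 × 3.5 × 29) = 5.849 in.
a = 5.849 > h_f = 4.1 in: the block extends into the web. Split into flange-overhang and web parts.
C_f = 0.85 f'_c (b_f − b_w) h_f = 0.85 × 3.5 × (29 − 13.5) × 4.1 = 189.1 kips.
Remaining web compression depth: a_w = (T − C_f)/(0.85 f'_c b_w) = (504.6 − 189.1)/(0.85 × 3.5 × 13.5) = 7.856 in.
M_n = C_f(d − h_f/2) + (T − C_f)(d − a_w/2) = 189.1 × (20.5 − 2.05) + 315.5 × (20.5 − 3.928) = 3488.9 + 5228.5 = 8717.4 kip·in.
M_n = 8717.4/12 = 726.45 kip·ft.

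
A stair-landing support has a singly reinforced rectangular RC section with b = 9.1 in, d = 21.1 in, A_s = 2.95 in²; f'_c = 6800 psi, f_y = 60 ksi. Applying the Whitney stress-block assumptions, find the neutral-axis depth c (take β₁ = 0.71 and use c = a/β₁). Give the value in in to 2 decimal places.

c ≈ 4.74 in

T = A_s f_y = 2.95 × 60 = 177 kips.
a = T/(0.85 f'_c b) = 177/(0.85 × 6.8 × 9.1) = 3.3651 in.
With β₁ = 0.71, c = a/β₁ = 3.3651/0.71 = 4.74 in.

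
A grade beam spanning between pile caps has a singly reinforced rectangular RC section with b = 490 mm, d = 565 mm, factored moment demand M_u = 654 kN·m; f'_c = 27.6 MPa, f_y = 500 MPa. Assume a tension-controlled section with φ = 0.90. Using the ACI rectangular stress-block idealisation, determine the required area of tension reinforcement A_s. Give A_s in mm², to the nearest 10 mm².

M_n = M_u/φ = 654/0.90 = 726.667 kN·m.
With M_n = 0.85 f'_c a b (d − a/2), solve the quadratic for a:
a = d − √(d² − 2M_n/(0.85 f'_c b)) = 565 − √(565² − 2 × 726.667×10⁶/(0.85 × 27.6 × 490)) = 125.91 mm.
A_s = 0.85 f'_c a b / f_y = 0.85 × 27.6 × 125.91 × 490 / 500 = 2894.8 mm².

A_s ≈ 2890 mm²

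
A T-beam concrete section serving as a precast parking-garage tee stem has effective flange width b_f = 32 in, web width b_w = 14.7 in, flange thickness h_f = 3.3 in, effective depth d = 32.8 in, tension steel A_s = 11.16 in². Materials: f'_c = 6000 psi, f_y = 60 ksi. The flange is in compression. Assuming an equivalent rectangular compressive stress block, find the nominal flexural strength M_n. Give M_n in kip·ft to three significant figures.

M_n ≈ 1710 kip·ft

Tension: T = A_s f_y = 11.16 × 60 = 669.6 kips.
Try a within the flange: a = T/(0.85 f'_c b_f) = 669.6/(0.85 × 6 × 32) = 4.103 in.
a = 4.103 > h_f = 3.3 in: the block extends into the web. Split into flange-overhang and web parts.
C_f = 0.85 f'_c (b_f − b_w) h_f = 0.85 × 6 × (32 − 14.7) × 3.3 = 291.2 kips.
Remaining web compression depth: a_w = (T − C_f)/(0.85 f'_c b_w) = (669.6 − 291.2)/(0.85 × 6 × 14.7) = 5.047 in.
M_n = C_f(d − h_f/2) + (T − C_f)(d − a_w/2) = 291.2 × (32.8 − 1.65) + 378.4 × (32.8 − 2.5235) = 9070.9 + 11456.6 = 20527.5 kip·in.
M_n = 20527.5/12 = 1710.63 kip·ft.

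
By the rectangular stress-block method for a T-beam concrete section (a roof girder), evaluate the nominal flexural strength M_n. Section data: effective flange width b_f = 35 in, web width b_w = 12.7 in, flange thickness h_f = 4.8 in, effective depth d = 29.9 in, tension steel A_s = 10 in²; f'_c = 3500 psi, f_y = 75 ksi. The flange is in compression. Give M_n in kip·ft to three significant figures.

M_n ≈ 1600 kip·ft

Tension: T = A_s f_y = 10 × 75 = 750 kips.
Try a within the flange: a = T/(0.85 f'_c b_f) = 750/(0.85 × 3.5 × 35) = 7.203 in.
a = 7.203 > h_f = 4.8 in: the block extends into the web. Split into flange-overhang and web parts.
C_f = 0.85 f'_c (b_f − b_w) h_f = 0.85 × 3.5 × (35 − 12.7) × 4.8 = 318.4 kips.
Remaining web compression depth: a_w = (T − C_f)/(0.85 f'_c b_w) = (750 − 318.4)/(0.85 × 3.5 × 12.7) = 11.423 in.
M_n = C_f(d − h_f/2) + (T − C_f)(d − a_w/2) = 318.4 × (29.9 − 2.4) + 431.6 × (29.9 − 5.7115) = 8756.0 + 10439.8 = 19195.8 kip·in.
M_n = 19195.8/12 = 1599.65 kip·ft.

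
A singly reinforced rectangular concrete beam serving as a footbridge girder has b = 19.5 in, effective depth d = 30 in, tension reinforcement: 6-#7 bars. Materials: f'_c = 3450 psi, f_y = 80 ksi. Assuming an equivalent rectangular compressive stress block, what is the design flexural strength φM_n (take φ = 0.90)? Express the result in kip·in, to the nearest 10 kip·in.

A_s = 6 × 0.6 = 3.6 in².
T = A_s f_y = 3.6 × 80 = 288 kips.
a = T/(0.85 f'_c b) = 288/(0.85 × 3.45 × 19.5) = 5.036 in.
M_n = T(d − a/2) = 288 × (30 − 2.518) = 7914.8 kip·in.
φM_n = 0.90 × 7914.8 = 7123.3 kip·in.

φM_n ≈ 7120 kip·in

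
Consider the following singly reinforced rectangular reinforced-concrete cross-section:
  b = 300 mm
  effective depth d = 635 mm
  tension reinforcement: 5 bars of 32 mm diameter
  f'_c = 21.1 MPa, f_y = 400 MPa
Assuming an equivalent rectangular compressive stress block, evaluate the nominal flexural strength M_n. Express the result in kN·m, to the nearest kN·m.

A_s = 5 × 804 = 4020 mm².
T = A_s f_y = 4020 × 400 = 1608000 N = 1608 kN.
From C = T: a = T/(0.85 f'_c b) = 1608000/(0.85 × 21.1 × 300) = 298.86 mm.
M_n = T(d − a/2) = 1608 kN × (635 − 149.43) mm = 780.80 kN·m.

M_n ≈ 781 kN·m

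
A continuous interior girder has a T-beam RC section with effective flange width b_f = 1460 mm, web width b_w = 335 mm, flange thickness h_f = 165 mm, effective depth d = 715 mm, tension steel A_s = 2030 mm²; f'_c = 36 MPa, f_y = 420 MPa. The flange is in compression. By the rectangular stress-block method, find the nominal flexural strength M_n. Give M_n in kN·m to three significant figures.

M_n ≈ 601 kN·m

Tension: T = A_s f_y = 2030 × 420 = 852600 N.
Try a within the flange: a = T/(0.85 f'_c b_f) = 852600/(0.85 × 36 × 1460) = 19.08 mm.
Since a = 19.08 ≤ h_f = 165 mm, the stress block lies entirely in the flange; analyse as a rectangular beam of width b_f.
M_n = T(d − a/2) = 852600 × (715 − 9.54) = 601.48 × 10⁶ N·mm.
M_n = 601.48 kN·m.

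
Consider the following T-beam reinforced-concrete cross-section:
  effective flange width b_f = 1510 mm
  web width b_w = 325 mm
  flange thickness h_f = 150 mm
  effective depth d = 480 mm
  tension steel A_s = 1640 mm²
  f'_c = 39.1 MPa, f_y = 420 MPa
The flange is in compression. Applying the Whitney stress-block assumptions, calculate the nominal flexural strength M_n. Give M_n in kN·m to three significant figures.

M_n ≈ 326 kN·m

Tension: T = A_s f_y = 1640 × 420 = 688800 N.
Try a within the flange: a = T/(0.85 f'_c b_f) = 688800/(0.85 × 39.1 × 1510) = 13.73 mm.
Since a = 13.73 ≤ h_f = 150 mm, the stress block lies entirely in the flange; analyse as a rectangular beam of width b_f.
M_n = T(d − a/2) = 688800 × (480 − 6.865) = 325.90 × 10⁶ N·mm.
M_n = 325.90 kN·m.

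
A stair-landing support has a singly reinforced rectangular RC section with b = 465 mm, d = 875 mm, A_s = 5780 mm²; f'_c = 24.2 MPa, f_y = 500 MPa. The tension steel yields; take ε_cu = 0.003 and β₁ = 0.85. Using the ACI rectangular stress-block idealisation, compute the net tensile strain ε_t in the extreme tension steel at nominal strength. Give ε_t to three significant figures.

ε_t ≈ 0.00438

a = A_s f_y/(0.85 f'_c b) = 302.14 mm.
β₁ = 0.85, so c = a/β₁ = 302.14/0.85 = 355.46 mm.
From the linear strain diagram with ε_cu = 0.003: ε_t = 0.003 (d − c)/c = 0.003 × (875 − 355.46)/355.46 = 0.00438.
ε_t is between 0.004 and 0.005 — transition zone.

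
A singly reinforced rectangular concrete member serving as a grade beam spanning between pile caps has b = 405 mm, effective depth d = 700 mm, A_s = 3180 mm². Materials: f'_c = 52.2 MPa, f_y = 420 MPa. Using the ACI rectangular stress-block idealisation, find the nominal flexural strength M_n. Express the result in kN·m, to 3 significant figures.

T = A_s f_y = 3180 × 420 = 1335600 N = 1335.6 kN.
From C = T: a = T/(0.85 f'_c b) = 1335600/(0.85 × 52.2 × 405) = 74.32 mm.
M_n = T(d − a/2) = 1335.6 kN × (700 − 37.16) mm = 885.29 kN·m.

M_n ≈ 885 kN·m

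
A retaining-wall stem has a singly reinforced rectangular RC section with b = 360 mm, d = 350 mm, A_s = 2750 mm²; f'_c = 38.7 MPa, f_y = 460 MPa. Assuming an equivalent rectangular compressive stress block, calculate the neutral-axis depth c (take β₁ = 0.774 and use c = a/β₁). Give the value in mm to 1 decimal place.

c ≈ 138.0 mm

T = A_s f_y = 2750 × 460 = 1265000 N = 1265 kN.
Setting C = 0.85 f'_c a b equal to T: a = 1265000/(0.85 × 38.7 × 360) = 106.821 mm.
With β₁ = 0.774, c = a/β₁ = 106.821/0.774 = 138.0 mm.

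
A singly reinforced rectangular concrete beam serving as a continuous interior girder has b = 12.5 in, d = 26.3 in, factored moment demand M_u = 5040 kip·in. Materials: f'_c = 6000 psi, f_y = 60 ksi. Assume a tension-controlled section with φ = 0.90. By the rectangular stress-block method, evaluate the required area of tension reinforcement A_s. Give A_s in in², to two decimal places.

A_s ≈ 3.81 in²

M_n = M_u/φ = 5040/0.90 = 5600 kip·in.
From M_n = 0.85 f'_c a b (d − a/2):
a = d − √(d² − 2M_n/(0.85 f'_c b)) = 26.3 − √(26.3² − 2 × 5600/(0.85 × 6 × 12.5)) = 3.584 in.
A_s = 0.85 f'_c a b / f_y = 0.85 × 6 × 3.584 × 12.5 / 60 = 3.808 in².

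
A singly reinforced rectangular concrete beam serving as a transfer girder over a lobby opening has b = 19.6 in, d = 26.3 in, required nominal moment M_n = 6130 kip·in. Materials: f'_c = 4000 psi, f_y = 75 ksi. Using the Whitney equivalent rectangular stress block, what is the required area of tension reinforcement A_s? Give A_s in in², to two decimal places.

From M_n = 0.85 f'_c a b (d − a/2):
a = d − √(d² − 2M_n/(0.85 f'_c b)) = 26.3 − √(26.3² − 2 × 6130/(0.85 × 4 × 19.6)) = 3.767 in.
A_s = 0.85 f'_c a b / f_y = 0.85 × 4 × 3.767 × 19.6 / 75 = 3.347 in².

A_s ≈ 3.35 in²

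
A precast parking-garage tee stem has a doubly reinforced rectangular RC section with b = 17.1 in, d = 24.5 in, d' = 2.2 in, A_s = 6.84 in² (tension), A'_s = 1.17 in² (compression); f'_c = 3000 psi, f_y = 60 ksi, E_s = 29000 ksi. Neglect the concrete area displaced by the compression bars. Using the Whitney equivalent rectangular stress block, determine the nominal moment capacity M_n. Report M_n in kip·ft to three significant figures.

M_n ≈ 714 kip·ft

Assume both steels yield.
a = (A_s − A'_s) f_y/(0.85 f'_c b) = (6.84 − 1.17) × 60/(0.85 × 3 × 17.1) = 7.802 in.
c = a/β₁ = 7.802/0.85 = 9.179 in; ε'_s = 0.003(c − d')/c = 0.0023 ≥ ε_y = 0.0021, so the compression steel yields.
M_n = (A_s − A'_s) f_y (d − a/2) + A'_s f_y (d − d') = 340.2 × (24.5 − 3.901) + 70.2 × (24.5 − 2.2) = 7007.8 + 1565.5 = 8573.3 kip·in = 8573.3/12 = 714.44 kip·ft.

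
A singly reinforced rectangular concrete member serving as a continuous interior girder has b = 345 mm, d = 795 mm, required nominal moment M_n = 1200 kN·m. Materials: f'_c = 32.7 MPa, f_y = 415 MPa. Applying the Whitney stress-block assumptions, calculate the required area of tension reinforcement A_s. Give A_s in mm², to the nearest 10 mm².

With M_n = 0.85 f'_c a b (d − a/2), solve the quadratic for a:
a = d − √(d² − 2M_n/(0.85 f'_c b)) = 795 − √(795² − 2 × 1200×10⁶/(0.85 × 32.7 × 345)) = 177.14 mm.
A_s = 0.85 f'_c a b / f_y = 0.85 × 32.7 × 177.14 × 345 / 415 = 4093.1 mm².

A_s ≈ 4090 mm²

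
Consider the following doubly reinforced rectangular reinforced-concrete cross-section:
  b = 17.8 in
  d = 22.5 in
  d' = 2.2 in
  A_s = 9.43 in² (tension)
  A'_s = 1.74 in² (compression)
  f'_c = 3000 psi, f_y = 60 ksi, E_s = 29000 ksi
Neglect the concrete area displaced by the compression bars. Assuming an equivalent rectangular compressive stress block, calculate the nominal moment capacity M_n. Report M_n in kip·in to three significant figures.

Assume both steels yield.
a = (A_s − A'_s) f_y/(0.85 f'_c b) = (9.43 − 1.74) × 60/(0.85 × 3 × 17.8) = 10.165 in.
c = a/β₁ = 10.165/0.85 = 11.959 in; ε'_s = 0.003(c − d')/c = 0.0024 ≥ ε_y = 0.0021, so the compression steel yields.
M_n = (A_s − A'_s) f_y (d − a/2) + A'_s f_y (d − d') = 461.4 × (22.5 − 5.0825) + 104.4 × (22.5 − 2.2) = 8036.4 + 2119.3 = 10155.7 kip·in.

M_n ≈ 10200 kip·in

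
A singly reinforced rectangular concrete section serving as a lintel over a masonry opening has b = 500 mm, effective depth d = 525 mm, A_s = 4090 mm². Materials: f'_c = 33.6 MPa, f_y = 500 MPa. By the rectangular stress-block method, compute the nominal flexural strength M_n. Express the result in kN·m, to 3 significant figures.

M_n ≈ 927 kN·m

T = A_s f_y = 4090 × 500 = 2045000 N = 2045 kN.
From C = T: a = T/(0.85 f'_c b) = 2045000/(0.85 × 33.6 × 500) = 143.21 mm.
M_n = T(d − a/2) = 2045 kN × (525 − 71.605) mm = 927.19 kN·m.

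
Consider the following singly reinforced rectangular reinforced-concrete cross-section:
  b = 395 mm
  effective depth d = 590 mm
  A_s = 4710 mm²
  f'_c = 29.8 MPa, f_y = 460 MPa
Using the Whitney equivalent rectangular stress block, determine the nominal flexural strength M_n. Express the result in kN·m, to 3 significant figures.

T = A_s f_y = 4710 × 460 = 2166600 N = 2166.6 kN.
From C = T: a = T/(0.85 f'_c b) = 2166600/(0.85 × 29.8 × 395) = 216.54 mm.
M_n = T(d − a/2) = 2166.6 kN × (590 − 108.27) mm = 1043.72 kN·m.

M_n ≈ 1040 kN·m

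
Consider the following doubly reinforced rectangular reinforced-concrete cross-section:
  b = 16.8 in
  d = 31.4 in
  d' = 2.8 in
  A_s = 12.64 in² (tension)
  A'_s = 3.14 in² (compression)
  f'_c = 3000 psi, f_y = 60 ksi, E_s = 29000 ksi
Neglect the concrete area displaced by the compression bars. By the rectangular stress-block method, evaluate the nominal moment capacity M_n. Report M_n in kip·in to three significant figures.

Assume both steels yield.
a = (A_s − A'_s) f_y/(0.85 f'_c b) = (12.64 − 3.14) × 60/(0.85 × 3 × 16.8) = 13.305 in.
c = a/β₁ = 13.305/0.85 = 15.653 in; ε'_s = 0.003(c − d')/c = 0.0025 ≥ ε_y = 0.0021, so the compression steel yields.
M_n = (A_s − A'_s) f_y (d − a/2) + A'_s f_y (d − d') = 570 × (31.4 − 6.6525) + 188.4 × (31.4 − 2.8) = 14106.1 + 5388.2 = 19494.3 kip·in.

M_n ≈ 19500 kip·in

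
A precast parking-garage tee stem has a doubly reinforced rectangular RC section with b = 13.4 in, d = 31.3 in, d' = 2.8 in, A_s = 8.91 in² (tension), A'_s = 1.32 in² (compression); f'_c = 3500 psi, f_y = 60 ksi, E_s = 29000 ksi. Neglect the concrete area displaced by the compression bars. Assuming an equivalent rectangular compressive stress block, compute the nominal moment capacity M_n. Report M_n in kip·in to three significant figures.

M_n ≈ 13900 kip·in

Assume both steels yield.
a = (A_s − A'_s) f_y/(0.85 f'_c b) = (8.91 − 1.32) × 60/(0.85 × 3.5 × 13.4) = 11.424 in.
c = a/β₁ = 11.424/0.85 = 13.440 in; ε'_s = 0.003(c − d')/c = 0.0024 ≥ ε_y = 0.0021, so the compression steel yields.
M_n = (A_s − A'_s) f_y (d − a/2) + A'_s f_y (d − d') = 455.4 × (31.3 − 5.712) + 79.2 × (31.3 − 2.8) = 11652.8 + 2257.2 = 13910.0 kip·in.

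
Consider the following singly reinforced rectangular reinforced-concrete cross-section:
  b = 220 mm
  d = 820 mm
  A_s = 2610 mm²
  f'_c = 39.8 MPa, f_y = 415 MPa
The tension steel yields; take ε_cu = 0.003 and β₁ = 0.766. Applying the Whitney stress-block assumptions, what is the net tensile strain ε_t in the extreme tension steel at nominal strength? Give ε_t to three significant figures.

ε_t ≈ 0.00995

a = A_s f_y/(0.85 f'_c b) = 145.53 mm.
β₁ = 0.766, so c = a/β₁ = 145.53/0.766 = 189.99 mm.
From the linear strain diagram with ε_cu = 0.003: ε_t = 0.003 (d − c)/c = 0.003 × (820 − 189.99)/189.99 = 0.00995.
Since ε_t ≥ 0.005, the section is tension-controlled.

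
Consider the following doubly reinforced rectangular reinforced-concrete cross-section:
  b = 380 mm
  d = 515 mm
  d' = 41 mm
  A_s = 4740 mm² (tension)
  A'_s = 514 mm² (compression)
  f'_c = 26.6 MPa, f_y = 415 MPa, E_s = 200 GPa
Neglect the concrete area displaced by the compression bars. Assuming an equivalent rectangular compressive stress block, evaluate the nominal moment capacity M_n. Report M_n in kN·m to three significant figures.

Assume both tension and compression steel yield.
Net tension couple steel: A_s − A'_s = 4226 mm².
a = (A_s − A'_s) f_y / (0.85 f'_c b) = 1753790/(0.85 × 26.6 × 380) = 204.12 mm.
c = a/β₁ = 204.12/0.85 = 240.14 mm; ε'_s = 0.003(c − d')/c = 0.0025 ≥ f_y/E_s = 0.0021, so compression steel does yield.
M_n = (A_s − A'_s) f_y (d − a/2) + A'_s f_y (d − d') = [1753790 × (515 − 102.06) + 213310 × (515 − 41)] × 10⁻⁶ = 724.21 + 101.11 = 825.32 kN·m.

M_n ≈ 825 kN·m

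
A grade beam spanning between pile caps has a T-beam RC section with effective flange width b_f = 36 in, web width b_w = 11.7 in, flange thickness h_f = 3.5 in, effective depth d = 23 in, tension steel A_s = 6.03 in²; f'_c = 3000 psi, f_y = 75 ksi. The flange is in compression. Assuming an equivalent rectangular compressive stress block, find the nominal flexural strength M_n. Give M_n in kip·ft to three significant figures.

Tension: T = A_s f_y = 6.03 × 75 = 452.25 kips.
Try a within the flange: a = T/(0.85 f'_c b_f) = 452.25/(0.85 × 3 × 36) = 4.926 in.
a = 4.926 > h_f = 3.5 in: the block extends into the web. Split into flange-overhang and web parts.
C_f = 0.85 f'_c (b_f − b_w) h_f = 0.85 × 3 × (36 − 11.7) × 3.5 = 216.9 kips.
Remaining web compression depth: a_w = (T − C_f)/(0.85 f'_c b_w) = (452.25 − 216.9)/(0.85 × 3 × 11.7) = 7.888 in.
M_n = C_f(d − h_f/2) + (T − C_f)(d − a_w/2) = 216.9 × (23 − 1.75) + 235.35 × (23 − 3.944) = 4609.1 + 4484.8 = 9093.9 kip·in.
M_n = 9093.9/12 = 757.83 kip·ft.

M_n ≈ 758 kip·ft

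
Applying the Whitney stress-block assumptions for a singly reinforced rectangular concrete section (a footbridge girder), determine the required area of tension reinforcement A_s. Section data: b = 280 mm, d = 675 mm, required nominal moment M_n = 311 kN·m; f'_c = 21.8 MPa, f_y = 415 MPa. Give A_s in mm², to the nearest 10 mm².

A_s ≈ 1190 mm²

With M_n = 0.85 f'_c a b (d − a/2), solve the quadratic for a:
a = d − √(d² − 2M_n/(0.85 f'_c b)) = 675 − √(675² − 2 × 311×10⁶/(0.85 × 21.8 × 280)) = 95.57 mm.
A_s = 0.85 f'_c a b / f_y = 0.85 × 21.8 × 95.57 × 280 / 415 = 1194.8 mm².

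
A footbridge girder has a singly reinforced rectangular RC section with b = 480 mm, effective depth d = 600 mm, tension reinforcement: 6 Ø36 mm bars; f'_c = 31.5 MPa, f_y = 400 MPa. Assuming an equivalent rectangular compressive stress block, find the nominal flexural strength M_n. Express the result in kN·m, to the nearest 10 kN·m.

A_s = 6 × 1018 = 6108 mm².
T = A_s f_y = 6108 × 400 = 2443200 N = 2443.2 kN.
From C = T: a = T/(0.85 f'_c b) = 2443200/(0.85 × 31.5 × 480) = 190.10 mm.
M_n = T(d − a/2) = 2443.2 kN × (600 − 95.05) mm = 1233.69 kN·m.

M_n ≈ 1230 kN·m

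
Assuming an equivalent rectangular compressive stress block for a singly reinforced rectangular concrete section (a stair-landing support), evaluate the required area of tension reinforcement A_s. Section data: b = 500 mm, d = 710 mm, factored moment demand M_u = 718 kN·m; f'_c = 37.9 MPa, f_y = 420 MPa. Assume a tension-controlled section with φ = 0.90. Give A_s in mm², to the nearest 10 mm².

M_n = M_u/φ = 718/0.90 = 797.778 kN·m.
With M_n = 0.85 f'_c a b (d − a/2), solve the quadratic for a:
a = d − √(d² − 2M_n/(0.85 f'_c b)) = 710 − √(710² − 2 × 797.778×10⁶/(0.85 × 37.9 × 500)) = 73.57 mm.
A_s = 0.85 f'_c a b / f_y = 0.85 × 37.9 × 73.57 × 500 / 420 = 2821.5 mm².

A_s ≈ 2820 mm²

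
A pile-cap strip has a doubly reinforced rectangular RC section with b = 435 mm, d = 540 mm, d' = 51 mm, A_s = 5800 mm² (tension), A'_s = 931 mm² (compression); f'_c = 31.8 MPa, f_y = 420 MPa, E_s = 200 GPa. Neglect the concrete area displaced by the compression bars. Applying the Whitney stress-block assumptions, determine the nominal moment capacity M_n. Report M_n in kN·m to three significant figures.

M_n ≈ 1120 kN·m

Assume both tension and compression steel yield.
Net tension couple steel: A_s − A'_s = 4869 mm².
a = (A_s − A'_s) f_y / (0.85 f'_c b) = 2044980/(0.85 × 31.8 × 435) = 173.92 mm.
c = a/β₁ = 173.92/0.823 = 211.32 mm; ε'_s = 0.003(c − d')/c = 0.0023 ≥ f_y/E_s = 0.0021, so compression steel does yield.
M_n = (A_s − A'_s) f_y (d − a/2) + A'_s f_y (d − d') = [2044980 × (540 − 86.96) + 391020 × (540 − 51)] × 10⁻⁶ = 926.46 + 191.21 = 1117.67 kN·m.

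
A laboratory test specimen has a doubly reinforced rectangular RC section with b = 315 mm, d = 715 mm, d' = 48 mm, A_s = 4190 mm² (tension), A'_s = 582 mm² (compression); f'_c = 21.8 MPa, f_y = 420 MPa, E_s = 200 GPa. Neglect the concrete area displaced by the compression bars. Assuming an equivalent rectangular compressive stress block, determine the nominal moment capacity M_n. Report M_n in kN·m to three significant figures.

M_n ≈ 1050 kN·m

Assume both tension and compression steel yield.
Net tension couple steel: A_s − A'_s = 3608 mm².
a = (A_s − A'_s) f_y / (0.85 f'_c b) = 1515360/(0.85 × 21.8 × 315) = 259.62 mm.
c = a/β₁ = 259.62/0.85 = 305.44 mm; ε'_s = 0.003(c − d')/c = 0.0025 ≥ f_y/E_s = 0.0021, so compression steel does yield.
M_n = (A_s − A'_s) f_y (d − a/2) + A'_s f_y (d − d') = [1515360 × (715 − 129.81) + 244440 × (715 − 48)] × 10⁻⁶ = 886.77 + 163.04 = 1049.81 kN·m.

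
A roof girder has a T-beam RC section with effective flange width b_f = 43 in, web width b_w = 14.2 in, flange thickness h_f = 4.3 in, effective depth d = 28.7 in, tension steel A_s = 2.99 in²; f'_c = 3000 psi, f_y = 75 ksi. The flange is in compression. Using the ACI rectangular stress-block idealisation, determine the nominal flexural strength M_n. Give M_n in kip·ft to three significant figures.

Tension: T = A_s f_y = 2.99 × 75 = 224.25 kips.
Try a within the flange: a = T/(0.85 f'_c b_f) = 224.25/(0.85 × 3 × 43) = 2.045 in.
Since a = 2.045 ≤ h_f = 4.3 in, the stress block lies entirely in the flange; analyse as a rectangular beam of width b_f.
M_n = T(d − a/2) = 224.25 × (28.7 − 1.0225) = 6206.7 kip·in.
M_n = 6206.7/12 = 517.23 kip·ft.

M_n ≈ 517 kip·ft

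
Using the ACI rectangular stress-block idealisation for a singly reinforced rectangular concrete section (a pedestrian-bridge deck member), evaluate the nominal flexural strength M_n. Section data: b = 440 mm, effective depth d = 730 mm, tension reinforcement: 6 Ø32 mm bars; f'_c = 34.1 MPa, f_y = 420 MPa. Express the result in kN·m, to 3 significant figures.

M_n ≈ 1320 kN·m

A_s = 6 × 804 = 4824 mm².
T = A_s f_y = 4824 × 420 = 2026080 N = 2026.08 kN.
From C = T: a = T/(0.85 f'_c b) = 2026080/(0.85 × 34.1 × 440) = 158.87 mm.
M_n = T(d − a/2) = 2026.08 kN × (730 − 79.435) mm = 1318.10 kN·m.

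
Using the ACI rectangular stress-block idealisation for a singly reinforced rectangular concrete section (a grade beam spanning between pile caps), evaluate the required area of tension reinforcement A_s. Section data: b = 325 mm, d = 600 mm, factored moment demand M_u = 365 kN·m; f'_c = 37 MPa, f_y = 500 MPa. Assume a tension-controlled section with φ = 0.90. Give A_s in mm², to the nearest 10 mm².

A_s ≈ 1440 mm²

M_n = M_u/φ = 365/0.90 = 405.556 kN·m.
With M_n = 0.85 f'_c a b (d − a/2), solve the quadratic for a:
a = d − √(d² − 2M_n/(0.85 f'_c b)) = 600 − √(600² − 2 × 405.556×10⁶/(0.85 × 37 × 325)) = 70.24 mm.
A_s = 0.85 f'_c a b / f_y = 0.85 × 37 × 70.24 × 325 / 500 = 1435.9 mm².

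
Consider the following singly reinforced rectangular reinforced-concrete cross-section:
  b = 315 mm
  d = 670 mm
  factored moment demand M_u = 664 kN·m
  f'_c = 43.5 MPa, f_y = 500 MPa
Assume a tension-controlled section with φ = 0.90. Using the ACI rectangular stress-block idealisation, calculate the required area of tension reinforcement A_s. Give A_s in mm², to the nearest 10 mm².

M_n = M_u/φ = 664/0.90 = 737.778 kN·m.
With M_n = 0.85 f'_c a b (d − a/2), solve the quadratic for a:
a = d − √(d² − 2M_n/(0.85 f'_c b)) = 670 − √(670² − 2 × 737.778×10⁶/(0.85 × 43.5 × 315)) = 102.36 mm.
A_s = 0.85 f'_c a b / f_y = 0.85 × 43.5 × 102.36 × 315 / 500 = 2384.4 mm².

A_s ≈ 2380 mm²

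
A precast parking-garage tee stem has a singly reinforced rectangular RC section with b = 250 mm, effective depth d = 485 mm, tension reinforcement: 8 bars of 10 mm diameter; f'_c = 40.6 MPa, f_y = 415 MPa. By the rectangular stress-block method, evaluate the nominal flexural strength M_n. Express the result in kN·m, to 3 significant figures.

M_n ≈ 122 kN·m

A_s = 8 × 78.5 = 628 mm².
T = A_s f_y = 628 × 415 = 260620 N = 260.62 kN.
From C = T: a = T/(0.85 f'_c b) = 260620/(0.85 × 40.6 × 250) = 30.21 mm.
M_n = T(d − a/2) = 260.62 kN × (485 − 15.105) mm = 122.46 kN·m.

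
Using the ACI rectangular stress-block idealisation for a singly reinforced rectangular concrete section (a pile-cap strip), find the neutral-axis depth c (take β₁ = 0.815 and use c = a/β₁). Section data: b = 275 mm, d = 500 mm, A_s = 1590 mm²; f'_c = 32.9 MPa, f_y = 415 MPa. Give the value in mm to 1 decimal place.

T = A_s f_y = 1590 × 415 = 659850 N = 659.85 kN.
Setting C = 0.85 f'_c a b equal to T: a = 659850/(0.85 × 32.9 × 275) = 85.802 mm.
With β₁ = 0.815, c = a/β₁ = 85.802/0.815 = 105.3 mm.

c ≈ 105.3 mm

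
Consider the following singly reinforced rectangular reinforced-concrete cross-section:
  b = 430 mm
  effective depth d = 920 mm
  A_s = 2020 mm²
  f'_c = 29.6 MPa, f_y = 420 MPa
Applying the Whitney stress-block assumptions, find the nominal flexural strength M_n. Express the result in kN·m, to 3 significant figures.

M_n ≈ 747 kN·m

T = A_s f_y = 2020 × 420 = 848400 N = 848.4 kN.
From C = T: a = T/(0.85 f'_c b) = 848400/(0.85 × 29.6 × 430) = 78.42 mm.
M_n = T(d − a/2) = 848.4 kN × (920 − 39.21) mm = 747.26 kN·m.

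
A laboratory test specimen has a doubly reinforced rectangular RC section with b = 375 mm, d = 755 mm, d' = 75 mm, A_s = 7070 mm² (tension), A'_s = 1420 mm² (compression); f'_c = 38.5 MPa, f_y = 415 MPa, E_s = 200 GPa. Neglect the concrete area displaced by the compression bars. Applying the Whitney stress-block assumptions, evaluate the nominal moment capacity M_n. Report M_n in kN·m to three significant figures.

Assume both tension and compression steel yield.
Net tension couple steel: A_s − A'_s = 5650 mm².
a = (A_s − A'_s) f_y / (0.85 f'_c b) = 2344750/(0.85 × 38.5 × 375) = 191.07 mm.
c = a/β₁ = 191.07/0.775 = 246.54 mm; ε'_s = 0.003(c − d')/c = 0.0021 ≥ f_y/E_s = 0.0021, so compression steel does yield.
M_n = (A_s − A'_s) f_y (d − a/2) + A'_s f_y (d − d') = [2344750 × (755 − 95.535) + 589300 × (755 − 75)] × 10⁻⁶ = 1546.28 + 400.72 = 1947.00 kN·m.

M_n ≈ 1950 kN·m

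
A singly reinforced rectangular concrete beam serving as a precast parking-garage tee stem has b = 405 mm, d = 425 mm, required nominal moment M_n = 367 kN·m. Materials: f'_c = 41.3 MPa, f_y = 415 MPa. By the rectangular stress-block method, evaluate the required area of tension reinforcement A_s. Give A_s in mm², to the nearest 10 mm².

With M_n = 0.85 f'_c a b (d − a/2), solve the quadratic for a:
a = d − √(d² − 2M_n/(0.85 f'_c b)) = 425 − √(425² − 2 × 367×10⁶/(0.85 × 41.3 × 405)) = 65.84 mm.
A_s = 0.85 f'_c a b / f_y = 0.85 × 41.3 × 65.84 × 405 / 415 = 2255.6 mm².

A_s ≈ 2260 mm²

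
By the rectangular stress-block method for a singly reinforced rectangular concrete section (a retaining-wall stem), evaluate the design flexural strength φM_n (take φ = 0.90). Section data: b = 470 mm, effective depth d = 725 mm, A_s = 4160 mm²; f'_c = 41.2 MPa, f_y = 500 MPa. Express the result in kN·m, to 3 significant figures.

φM_n ≈ 1240 kN·m

T = A_s f_y = 4160 × 500 = 2080000 N = 2080 kN.
From C = T: a = T/(0.85 f'_c b) = 2080000/(0.85 × 41.2 × 470) = 126.37 mm.
M_n = T(d − a/2) = 2080 kN × (725 − 63.185) mm = 1376.58 kN·m.
φM_n = 0.90 × 1376.58 = 1238.92 kN·m.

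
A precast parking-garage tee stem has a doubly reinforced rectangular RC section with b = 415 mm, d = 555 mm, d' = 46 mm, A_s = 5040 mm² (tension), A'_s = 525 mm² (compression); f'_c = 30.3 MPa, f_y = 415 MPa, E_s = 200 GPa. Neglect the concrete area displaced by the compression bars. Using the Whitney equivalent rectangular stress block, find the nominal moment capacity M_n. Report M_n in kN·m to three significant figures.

M_n ≈ 987 kN·m

Assume both tension and compression steel yield.
Net tension couple steel: A_s − A'_s = 4515 mm².
a = (A_s − A'_s) f_y / (0.85 f'_c b) = 1873725/(0.85 × 30.3 × 415) = 175.31 mm.
c = a/β₁ = 175.31/0.834 = 210.20 mm; ε'_s = 0.003(c − d')/c = 0.0023 ≥ f_y/E_s = 0.0021, so compression steel does yield.
M_n = (A_s − A'_s) f_y (d − a/2) + A'_s f_y (d − d') = [1873725 × (555 − 87.655) + 217875 × (555 − 46)] × 10⁻⁶ = 875.68 + 110.90 = 986.58 kN·m.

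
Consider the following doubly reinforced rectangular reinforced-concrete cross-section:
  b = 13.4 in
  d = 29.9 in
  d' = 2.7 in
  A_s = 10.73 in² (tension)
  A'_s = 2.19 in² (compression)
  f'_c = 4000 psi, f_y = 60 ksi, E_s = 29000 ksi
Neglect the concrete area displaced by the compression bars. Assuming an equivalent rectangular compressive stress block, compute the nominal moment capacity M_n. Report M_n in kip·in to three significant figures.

M_n ≈ 16000 kip·in

Assume both steels yield.
a = (A_s − A'_s) f_y/(0.85 f'_c b) = (10.73 − 2.19) × 60/(0.85 × 4 × 13.4) = 11.247 in.
c = a/β₁ = 11.247/0.85 = 13.232 in; ε'_s = 0.003(c − d')/c = 0.0024 ≥ ε_y = 0.0021, so the compression steel yields.
M_n = (A_s − A'_s) f_y (d − a/2) + A'_s f_y (d − d') = 512.4 × (29.9 − 5.6235) + 131.4 × (29.9 − 2.7) = 12439.3 + 3574.1 = 16013.4 kip·in.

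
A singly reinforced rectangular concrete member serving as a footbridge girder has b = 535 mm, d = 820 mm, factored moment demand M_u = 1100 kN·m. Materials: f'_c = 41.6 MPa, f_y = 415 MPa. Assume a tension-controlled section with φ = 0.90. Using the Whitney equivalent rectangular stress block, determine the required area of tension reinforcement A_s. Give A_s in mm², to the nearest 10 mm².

M_n = M_u/φ = 1100/0.90 = 1222.22 kN·m.
With M_n = 0.85 f'_c a b (d − a/2), solve the quadratic for a:
a = d − √(d² − 2M_n/(0.85 f'_c b)) = 820 − √(820² − 2 × 1222.22×10⁶/(0.85 × 41.6 × 535)) = 82.99 mm.
A_s = 0.85 f'_c a b / f_y = 0.85 × 41.6 × 82.99 × 535 / 415 = 3783.1 mm².

A_s ≈ 3780 mm²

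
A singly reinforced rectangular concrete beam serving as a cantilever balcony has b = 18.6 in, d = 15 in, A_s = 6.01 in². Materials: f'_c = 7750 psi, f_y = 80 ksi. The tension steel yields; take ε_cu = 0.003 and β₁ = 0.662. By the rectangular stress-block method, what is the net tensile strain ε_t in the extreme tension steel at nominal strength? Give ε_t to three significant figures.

a = A_s f_y/(0.85 f'_c b) = 3.924 in.
β₁ = 0.662, so c = a/β₁ = 3.924/0.662 = 5.927 in.
From the linear strain diagram with ε_cu = 0.003: ε_t = 0.003 (d − c)/c = 0.003 × (15 − 5.927)/5.927 = 0.00459.
ε_t is between 0.004 and 0.005 — transition zone.

ε_t ≈ 0.00459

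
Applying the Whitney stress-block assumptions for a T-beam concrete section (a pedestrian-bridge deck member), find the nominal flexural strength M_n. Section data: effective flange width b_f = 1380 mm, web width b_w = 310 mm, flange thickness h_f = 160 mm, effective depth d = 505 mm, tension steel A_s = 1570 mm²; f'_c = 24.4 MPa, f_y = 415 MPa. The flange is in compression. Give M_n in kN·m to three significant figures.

M_n ≈ 322 kN·m

Tension: T = A_s f_y = 1570 × 415 = 651550 N.
Try a within the flange: a = T/(0.85 f'_c b_f) = 651550/(0.85 × 24.4 × 1380) = 22.76 mm.
Since a = 22.76 ≤ h_f = 160 mm, the stress block lies entirely in the flange; analyse as a rectangular beam of width b_f.
M_n = T(d − a/2) = 651550 × (505 − 11.38) = 321.62 × 10⁶ N·mm.
M_n = 321.62 kN·m.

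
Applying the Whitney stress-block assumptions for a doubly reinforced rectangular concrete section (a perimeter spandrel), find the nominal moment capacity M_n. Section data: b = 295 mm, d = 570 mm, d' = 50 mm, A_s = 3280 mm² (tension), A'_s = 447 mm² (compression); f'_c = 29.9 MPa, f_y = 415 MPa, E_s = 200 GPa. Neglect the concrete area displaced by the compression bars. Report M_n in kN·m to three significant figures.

M_n ≈ 674 kN·m

Assume both tension and compression steel yield.
Net tension couple steel: A_s − A'_s = 2833 mm².
a = (A_s − A'_s) f_y / (0.85 f'_c b) = 1175695/(0.85 × 29.9 × 295) = 156.81 mm.
c = a/β₁ = 156.81/0.836 = 187.57 mm; ε'_s = 0.003(c − d')/c = 0.0022 ≥ f_y/E_s = 0.0021, so compression steel does yield.
M_n = (A_s − A'_s) f_y (d − a/2) + A'_s f_y (d − d') = [1175695 × (570 − 78.405) + 185505 × (570 − 50)] × 10⁻⁶ = 577.97 + 96.46 = 674.43 kN·m.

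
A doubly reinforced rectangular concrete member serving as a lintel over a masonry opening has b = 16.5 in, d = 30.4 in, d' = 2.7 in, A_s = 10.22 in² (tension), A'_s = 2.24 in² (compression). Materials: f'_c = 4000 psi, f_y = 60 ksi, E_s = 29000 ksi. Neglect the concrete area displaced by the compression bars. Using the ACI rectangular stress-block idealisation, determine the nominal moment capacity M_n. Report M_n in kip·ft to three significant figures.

Assume both steels yield.
a = (A_s − A'_s) f_y/(0.85 f'_c b) = (10.22 − 2.24) × 60/(0.85 × 4 × 16.5) = 8.535 in.
c = a/β₁ = 8.535/0.85 = 10.041 in; ε'_s = 0.003(c − d')/c = 0.0022 ≥ ε_y = 0.0021, so the compression steel yields.
M_n = (A_s − A'_s) f_y (d − a/2) + A'_s f_y (d − d') = 478.8 × (30.4 − 4.2675) + 134.4 × (30.4 − 2.7) = 12512.2 + 3722.9 = 16235.1 kip·in = 16235.1/12 = 1352.93 kip·ft.

M_n ≈ 1350 kip·ft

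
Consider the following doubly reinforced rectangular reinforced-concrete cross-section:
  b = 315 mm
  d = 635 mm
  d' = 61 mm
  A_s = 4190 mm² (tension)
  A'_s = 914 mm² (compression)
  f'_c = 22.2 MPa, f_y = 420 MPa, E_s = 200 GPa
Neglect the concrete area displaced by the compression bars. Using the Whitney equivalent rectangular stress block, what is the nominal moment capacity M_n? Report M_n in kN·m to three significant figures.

Assume both tension and compression steel yield.
Net tension couple steel: A_s − A'_s = 3276 mm².
a = (A_s − A'_s) f_y / (0.85 f'_c b) = 1375920/(0.85 × 22.2 × 315) = 231.48 mm.
c = a/β₁ = 231.48/0.85 = 272.33 mm; ε'_s = 0.003(c − d')/c = 0.0023 ≥ f_y/E_s = 0.0021, so compression steel does yield.
M_n = (A_s − A'_s) f_y (d − a/2) + A'_s f_y (d − d') = [1375920 × (635 − 115.74) + 383880 × (635 − 61)] × 10⁻⁶ = 714.46 + 220.35 = 934.81 kN·m.

M_n ≈ 935 kN·m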